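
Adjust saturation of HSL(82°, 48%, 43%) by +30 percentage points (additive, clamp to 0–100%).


Original S = 48%
Adjustment = +30 percentage points
New S = 48 + (30) = 78
Clamp to [0, 100] → 78
= HSL(82°, 78%, 43%)


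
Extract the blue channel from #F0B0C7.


Color: #F0B0C7
R = F0 = 240
G = B0 = 176
B = C7 = 199
Blue = 199


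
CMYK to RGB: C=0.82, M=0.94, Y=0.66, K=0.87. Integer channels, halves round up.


R = 255 × (1-C) × (1-K) = 255 × 0.18 × 0.13 = 5.967 → 6
G = 255 × (1-M) × (1-K) = 255 × 0.06 × 0.13 = 1.989 → 2
B = 255 × (1-Y) × (1-K) = 255 × 0.34 × 0.13 = 11.271 → 11
= RGB(6, 2, 11)


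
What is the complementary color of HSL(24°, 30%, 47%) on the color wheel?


Complement = opposite side of color wheel = hue + 180°
H' = (24 + 180) mod 360 = 204°
S and L unchanged.
= HSL(204°, 30%, 47%)


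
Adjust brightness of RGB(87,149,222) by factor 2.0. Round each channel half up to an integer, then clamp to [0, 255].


Multiply each channel by 2.0, round half up, clamp to [0, 255]
R: 87×2.0 = 174
G: 149×2.0 = 298 → clamp → 255
B: 222×2.0 = 444 → clamp → 255
= RGB(174, 255, 255)


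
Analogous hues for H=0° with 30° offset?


Base hue: 0°
Left analog: (0 - 30) mod 360 = 330°
Right analog: (0 + 30) mod 360 = 30°
Analogous hues = 330° and 30°


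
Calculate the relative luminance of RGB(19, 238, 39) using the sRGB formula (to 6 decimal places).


Linearize each channel (sRGB transfer function): c = v/255; c_lin = c/12.92 if c ≤ 0.04045, else ((c+0.055)/1.055)^2.4
  R: 19/255 ≈ 0.074510 > 0.04045 → ((0.074510+0.055)/1.055)^2.4 ≈ 0.006512
  G: 238/255 ≈ 0.933333 > 0.04045 → ((0.933333+0.055)/1.055)^2.4 ≈ 0.854993
  B: 39/255 ≈ 0.152941 > 0.04045 → ((0.152941+0.055)/1.055)^2.4 ≈ 0.020289
R_lin = 0.006512, G_lin = 0.854993, B_lin = 0.020289
L = 0.2126×R + 0.7152×G + 0.0722×B
L = 0.2126×0.006512 + 0.7152×0.854993 + 0.0722×0.020289
L ≈ 0.614340


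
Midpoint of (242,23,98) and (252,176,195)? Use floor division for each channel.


Midpoint: each channel = ⌊(C₁+C₂)/2⌋
R: ⌊(242+252)/2⌋ = 247
G: ⌊(23+176)/2⌋ = 99
B: ⌊(98+195)/2⌋ = 146
= RGB(247, 99, 146)


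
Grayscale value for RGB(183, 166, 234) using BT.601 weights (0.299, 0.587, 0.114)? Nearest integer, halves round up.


Gray = 0.299×R + 0.587×G + 0.114×B
Gray = 0.299×183 + 0.587×166 + 0.114×234
Gray = 54.717 + 97.442 + 26.676
Gray = 178.835 → round half up → 179
Gray = 179


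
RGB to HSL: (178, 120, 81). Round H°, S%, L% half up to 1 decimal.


Normalize: R'=178/255≈0.6980, G'=120/255≈0.4706, B'=81/255≈0.3176
Max=178/255, Min=81/255, Δ=Max-Min=97/255
L = (Max+Min)/2 = (178+81)/510 = 259/510 = 0.50784… → L = 50.8%
L > 0.5 → S = Δ/(2-Max-Min) = 97/(510-178-81) = 97/251 = 0.38645… → S = 38.6%
(the 1/255 factors cancel in S and H, so raw channel differences can be used)
Max is R' → H = 60 × (((G-B)/Δ) mod 6) = 60 × (((120-81)/97) mod 6)
  39/97 = 0.4020…
  H = 60 × 0.4020… = 24.123…° → H = 24.1°
= HSL(24.1°, 38.6%, 50.8%)


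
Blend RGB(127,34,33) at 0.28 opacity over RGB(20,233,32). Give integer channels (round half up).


C = α×F + (1-α)×B, with 1-α = 0.72
R: 0.28×127 + 0.72×20 = 35.56 + 14.40 = 49.96 → 50
G: 0.28×34 + 0.72×233 = 9.52 + 167.76 = 177.28 → 177
B: 0.28×33 + 0.72×32 = 9.24 + 23.04 = 32.28 → 32
= RGB(50, 177, 32)


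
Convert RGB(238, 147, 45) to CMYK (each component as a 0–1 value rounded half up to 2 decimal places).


R'=238/255≈0.9333, G'=147/255≈0.5765, B'=45/255≈0.1765
K = 1 - max(R',G',B') = 1 - 238/255 = 17/255 = 0.06666… → 0.07
(1-R'-K)/(1-K) simplifies to (max-R)/max with max = 238:
C = (238-238)/238 = 0/238 = 0 → 0.00
M = (238-147)/238 = 91/238 = 0.38235… → 0.38
Y = (238-45)/238 = 193/238 = 0.81092… → 0.81
= CMYK(0.00, 0.38, 0.81, 0.07)


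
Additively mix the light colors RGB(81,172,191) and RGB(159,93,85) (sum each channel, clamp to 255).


Additive: each channel = min(255, C₁+C₂)
R: 81+159 = 240 → 240
G: 172+93 = 265 → 255
B: 191+85 = 276 → 255
= RGB(240, 255, 255)


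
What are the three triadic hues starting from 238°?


Triadic: equally spaced at 120° intervals
H1 = 238°
H2 = (238 + 120) mod 360 = 358°
H3 = (238 + 240) mod 360 = 118°
Triadic = 238°, 358°, 118°


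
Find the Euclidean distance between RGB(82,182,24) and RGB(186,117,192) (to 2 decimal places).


d = √[(R₁-R₂)² + (G₁-G₂)² + (B₁-B₂)²]
d = √[(82-186)² + (182-117)² + (24-192)²]
d = √[10816 + 4225 + 28224]
d = √43265
d ≈ 208.00


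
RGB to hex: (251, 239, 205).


R = 251 → FB (hex)
G = 239 → EF (hex)
B = 205 → CD (hex)
Hex = #FBEFCD


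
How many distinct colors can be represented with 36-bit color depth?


Colors = 2^bits = 2^36
= 68,719,476,736 colors


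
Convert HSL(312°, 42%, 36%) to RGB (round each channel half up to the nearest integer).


H=312°, S=0.42, L=0.36
C = (1-|2L-1|)×S = (1-|-0.28|)×0.42 = 0.3024
H' = H/60 = 312/60 ≈ 5.2000; X = C×(1-|H' mod 2 - 1|) = 0.24192
m = L - C/2 = 0.36 - 0.1512 = 0.2088
Sector ⌊H'⌋ = 5 → (R',G',B') = (0.3024, 0.0, 0.24192)
RGB = ((R'+m)×255, (G'+m)×255, (B'+m)×255) = (130.356, 53.244, 114.9336)
Round half up → RGB(130, 53, 115)


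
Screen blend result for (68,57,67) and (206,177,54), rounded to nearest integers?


Screen: C = 255 - (255-A)×(255-B)/255, rounded to nearest integer
R: 255 - (255-68)×(255-206)/255 = 255 - 9163/255 ≈ 255 - 35.933 = 219.067 → 219
G: 255 - (255-57)×(255-177)/255 = 255 - 15444/255 ≈ 255 - 60.565 = 194.435 → 194
B: 255 - (255-67)×(255-54)/255 = 255 - 37788/255 ≈ 255 - 148.188 = 106.812 → 107
= RGB(219, 194, 107)


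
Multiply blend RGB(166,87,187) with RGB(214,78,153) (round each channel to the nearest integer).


Multiply: C = A×B/255, rounded to nearest integer
R: 166×214/255 = 35524/255 ≈ 139.310 → 139
G: 87×78/255 = 6786/255 ≈ 26.612 → 27
B: 187×153/255 = 28611/255 ≈ 112.200 → 112
= RGB(139, 27, 112)


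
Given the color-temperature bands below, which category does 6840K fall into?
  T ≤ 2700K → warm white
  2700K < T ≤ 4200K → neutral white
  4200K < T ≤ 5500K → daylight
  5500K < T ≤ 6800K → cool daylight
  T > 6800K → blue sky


Temperature: 6840K
6840K > 6800K → blue sky
Classification: blue sky


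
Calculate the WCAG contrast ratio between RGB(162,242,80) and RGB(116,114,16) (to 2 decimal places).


Linearize each sRGB channel c=v/255: c/12.92 if c ≤ 0.04045 else ((c+0.055)/1.055)^2.4
L = 0.2126×R_lin + 0.7152×G_lin + 0.0722×B_lin
Color 1 (162,242,80):
  R=162: 162/255≈0.6353 > 0.04045 → ((0.6353+0.055)/1.055)^2.4 ≈ 0.36131
  G=242: 242/255≈0.9490 > 0.04045 → ((0.9490+0.055)/1.055)^2.4 ≈ 0.88792
  B=80: 80/255≈0.3137 > 0.04045 → ((0.3137+0.055)/1.055)^2.4 ≈ 0.08022
  L1 = 0.2126×0.36131 + 0.7152×0.88792 + 0.0722×0.08022 ≈ 0.71765
Color 2 (116,114,16):
  R=116: 116/255≈0.4549 > 0.04045 → ((0.4549+0.055)/1.055)^2.4 ≈ 0.17465
  G=114: 114/255≈0.4471 > 0.04045 → ((0.4471+0.055)/1.055)^2.4 ≈ 0.16827
  B=16: 16/255≈0.0627 > 0.04045 → ((0.0627+0.055)/1.055)^2.4 ≈ 0.00518
  L2 = 0.2126×0.17465 + 0.7152×0.16827 + 0.0722×0.00518 ≈ 0.15785
Lighter = 0.71765, Darker = 0.15785
Ratio = (L_lighter + 0.05) / (L_darker + 0.05)
Ratio = (0.71765 + 0.05) / (0.15785 + 0.05) = 0.76765 / 0.20785 ≈ 3.6933
Ratio ≈ 3.69:1


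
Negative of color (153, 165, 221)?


Invert: (255-R, 255-G, 255-B)
R: 255-153 = 102
G: 255-165 = 90
B: 255-221 = 34
= RGB(102, 90, 34)


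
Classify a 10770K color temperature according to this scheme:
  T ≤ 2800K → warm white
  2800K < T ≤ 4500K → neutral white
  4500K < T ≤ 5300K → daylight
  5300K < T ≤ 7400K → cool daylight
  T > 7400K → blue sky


Temperature: 10770K
10770K > 7400K → blue sky
Classification: blue sky


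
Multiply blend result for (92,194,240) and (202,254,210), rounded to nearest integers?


Multiply: C = A×B/255, rounded to nearest integer
R: 92×202/255 = 18584/255 ≈ 72.878 → 73
G: 194×254/255 = 49276/255 ≈ 193.239 → 193
B: 240×210/255 = 50400/255 ≈ 197.647 → 198
= RGB(73, 193, 198)


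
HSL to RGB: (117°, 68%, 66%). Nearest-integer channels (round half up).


H=117°, S=0.68, L=0.66
C = (1-|2L-1|)×S = (1-|0.32|)×0.68 = 0.4624
H' = H/60 = 117/60 ≈ 1.9500; X = C×(1-|H' mod 2 - 1|) = 0.02312
m = L - C/2 = 0.66 - 0.2312 = 0.4288
Sector ⌊H'⌋ = 1 → (R',G',B') = (0.02312, 0.4624, 0.0)
RGB = ((R'+m)×255, (G'+m)×255, (B'+m)×255) = (115.2396, 227.256, 109.344)
Round half up → RGB(115, 227, 109)


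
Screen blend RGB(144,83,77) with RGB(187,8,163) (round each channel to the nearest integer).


Screen: C = 255 - (255-A)×(255-B)/255, rounded to nearest integer
R: 255 - (255-144)×(255-187)/255 = 255 - 7548/255 ≈ 255 - 29.600 = 225.400 → 225
G: 255 - (255-83)×(255-8)/255 = 255 - 42484/255 ≈ 255 - 166.604 = 88.396 → 88
B: 255 - (255-77)×(255-163)/255 = 255 - 16376/255 ≈ 255 - 64.220 = 190.780 → 191
= RGB(225, 88, 191)


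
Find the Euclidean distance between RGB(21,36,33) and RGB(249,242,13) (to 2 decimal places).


d = √[(R₁-R₂)² + (G₁-G₂)² + (B₁-B₂)²]
d = √[(21-249)² + (36-242)² + (33-13)²]
d = √[51984 + 42436 + 400]
d = √94820
d ≈ 307.93


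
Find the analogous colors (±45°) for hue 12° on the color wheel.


Base hue: 12°
Left analog: (12 - 45) mod 360 = 327°
Right analog: (12 + 45) mod 360 = 57°
Analogous hues = 327° and 57°


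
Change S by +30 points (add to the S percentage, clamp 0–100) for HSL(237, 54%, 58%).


Original S = 54%
Adjustment = +30 percentage points
New S = 54 + (30) = 84
Clamp to [0, 100] → 84
= HSL(237°, 84%, 58%)


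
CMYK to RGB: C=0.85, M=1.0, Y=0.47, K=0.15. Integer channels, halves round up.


R = 255 × (1-C) × (1-K) = 255 × 0.15 × 0.85 = 32.5125 → 33
G = 255 × (1-M) × (1-K) = 255 × 0.00 × 0.85 = 0
B = 255 × (1-Y) × (1-K) = 255 × 0.53 × 0.85 = 114.8775 → 115
= RGB(33, 0, 115)


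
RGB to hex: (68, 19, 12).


R = 68 → 44 (hex)
G = 19 → 13 (hex)
B = 12 → 0C (hex)
Hex = #44130C


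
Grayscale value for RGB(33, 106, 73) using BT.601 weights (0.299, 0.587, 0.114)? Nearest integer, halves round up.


Gray = 0.299×R + 0.587×G + 0.114×B
Gray = 0.299×33 + 0.587×106 + 0.114×73
Gray = 9.867 + 62.222 + 8.322
Gray = 80.411 → round half up → 80
Gray = 80


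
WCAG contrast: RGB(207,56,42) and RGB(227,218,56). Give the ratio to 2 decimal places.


Linearize each sRGB channel c=v/255: c/12.92 if c ≤ 0.04045 else ((c+0.055)/1.055)^2.4
L = 0.2126×R_lin + 0.7152×G_lin + 0.0722×B_lin
Color 1 (207,56,42):
  R=207: 207/255≈0.8118 > 0.04045 → ((0.8118+0.055)/1.055)^2.4 ≈ 0.62396
  G=56: 56/255≈0.2196 > 0.04045 → ((0.2196+0.055)/1.055)^2.4 ≈ 0.03955
  B=42: 42/255≈0.1647 > 0.04045 → ((0.1647+0.055)/1.055)^2.4 ≈ 0.02315
  L1 = 0.2126×0.62396 + 0.7152×0.03955 + 0.0722×0.02315 ≈ 0.16261
Color 2 (227,218,56):
  R=227: 227/255≈0.8902 > 0.04045 → ((0.8902+0.055)/1.055)^2.4 ≈ 0.76815
  G=218: 218/255≈0.8549 > 0.04045 → ((0.8549+0.055)/1.055)^2.4 ≈ 0.70110
  B=56: 56/255≈0.2196 > 0.04045 → ((0.2196+0.055)/1.055)^2.4 ≈ 0.03955
  L2 = 0.2126×0.76815 + 0.7152×0.70110 + 0.0722×0.03955 ≈ 0.66759
Lighter = 0.66759, Darker = 0.16261
Ratio = (L_lighter + 0.05) / (L_darker + 0.05)
Ratio = (0.66759 + 0.05) / (0.16261 + 0.05) = 0.71759 / 0.21261 ≈ 3.3752
Ratio ≈ 3.38:1


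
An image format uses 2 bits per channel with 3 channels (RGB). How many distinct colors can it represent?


Total bits = 2 bits/channel × 3 channels = 6 bits
Distinct colors = 2^6
= 64 colors


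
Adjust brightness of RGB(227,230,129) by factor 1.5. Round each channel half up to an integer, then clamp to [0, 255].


Multiply each channel by 1.5, round half up, clamp to [0, 255]
R: 227×1.5 = 340.5 → round → 341 → clamp → 255
G: 230×1.5 = 345 → clamp → 255
B: 129×1.5 = 193.5 → round → 194
= RGB(255, 255, 194)


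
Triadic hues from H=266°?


Triadic: equally spaced at 120° intervals
H1 = 266°
H2 = (266 + 120) mod 360 = 26°
H3 = (266 + 240) mod 360 = 146°
Triadic = 266°, 26°, 146°


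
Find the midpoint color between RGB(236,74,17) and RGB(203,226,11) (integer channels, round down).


Midpoint: each channel = ⌊(C₁+C₂)/2⌋
R: ⌊(236+203)/2⌋ = 219
G: ⌊(74+226)/2⌋ = 150
B: ⌊(17+11)/2⌋ = 14
= RGB(219, 150, 14)


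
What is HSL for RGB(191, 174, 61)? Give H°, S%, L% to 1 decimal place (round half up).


Normalize: R'=191/255≈0.7490, G'=174/255≈0.6824, B'=61/255≈0.2392
Max=191/255, Min=61/255, Δ=Max-Min=130/255
L = (Max+Min)/2 = (191+61)/510 = 252/510 = 0.49411… → L = 49.4%
L ≤ 0.5 → S = Δ/(Max+Min) = 130/(191+61) = 130/252 = 0.51587… → S = 51.6%
(the 1/255 factors cancel in S and H, so raw channel differences can be used)
Max is R' → H = 60 × (((G-B)/Δ) mod 6) = 60 × (((174-61)/130) mod 6)
  113/130 = 0.8692…
  H = 60 × 0.8692… = 52.153…° → H = 52.2°
= HSL(52.2°, 51.6%, 49.4%)


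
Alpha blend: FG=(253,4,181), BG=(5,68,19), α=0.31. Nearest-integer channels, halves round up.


C = α×F + (1-α)×B, with 1-α = 0.69
R: 0.31×253 + 0.69×5 = 78.43 + 3.45 = 81.88 → 82
G: 0.31×4 + 0.69×68 = 1.24 + 46.92 = 48.16 → 48
B: 0.31×181 + 0.69×19 = 56.11 + 13.11 = 69.22 → 69
= RGB(82, 48, 69)


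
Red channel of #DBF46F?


Color: #DBF46F
R = DB = 219
G = F4 = 244
B = 6F = 111
Red = 219


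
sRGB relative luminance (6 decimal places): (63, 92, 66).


Linearize each channel (sRGB transfer function): c = v/255; c_lin = c/12.92 if c ≤ 0.04045, else ((c+0.055)/1.055)^2.4
  R: 63/255 ≈ 0.247059 > 0.04045 → ((0.247059+0.055)/1.055)^2.4 ≈ 0.049707
  G: 92/255 ≈ 0.360784 > 0.04045 → ((0.360784+0.055)/1.055)^2.4 ≈ 0.107023
  B: 66/255 ≈ 0.258824 > 0.04045 → ((0.258824+0.055)/1.055)^2.4 ≈ 0.054480
R_lin = 0.049707, G_lin = 0.107023, B_lin = 0.054480
L = 0.2126×R + 0.7152×G + 0.0722×B
L = 0.2126×0.049707 + 0.7152×0.107023 + 0.0722×0.054480
L ≈ 0.091044


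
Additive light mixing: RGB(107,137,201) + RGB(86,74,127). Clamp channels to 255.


Additive: each channel = min(255, C₁+C₂)
R: 107+86 = 193 → 193
G: 137+74 = 211 → 211
B: 201+127 = 328 → 255
= RGB(193, 211, 255)


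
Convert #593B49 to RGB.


59 → 89 (R)
3B → 59 (G)
49 → 73 (B)
= RGB(89, 59, 73)


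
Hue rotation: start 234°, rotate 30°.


New hue = (H + rotation) mod 360
New hue = (234 + 30) mod 360
= 264 mod 360
= 264°


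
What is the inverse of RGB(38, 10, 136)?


Invert: (255-R, 255-G, 255-B)
R: 255-38 = 217
G: 255-10 = 245
B: 255-136 = 119
= RGB(217, 245, 119)


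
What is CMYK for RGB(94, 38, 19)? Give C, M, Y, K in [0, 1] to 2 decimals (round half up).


R'=94/255≈0.3686, G'=38/255≈0.1490, B'=19/255≈0.0745
K = 1 - max(R',G',B') = 1 - 94/255 = 161/255 = 0.63137… → 0.63
(1-R'-K)/(1-K) simplifies to (max-R)/max with max = 94:
C = (94-94)/94 = 0/94 = 0 → 0.00
M = (94-38)/94 = 56/94 = 0.59574… → 0.60
Y = (94-19)/94 = 75/94 = 0.79787… → 0.80
= CMYK(0.00, 0.60, 0.80, 0.63)


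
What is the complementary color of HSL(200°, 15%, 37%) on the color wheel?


Complement = opposite side of color wheel = hue + 180°
H' = (200 + 180) mod 360 = 20°
S and L unchanged.
= HSL(20°, 15%, 37%)


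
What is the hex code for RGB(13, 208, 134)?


R = 13 → 0D (hex)
G = 208 → D0 (hex)
B = 134 → 86 (hex)
Hex = #0DD086


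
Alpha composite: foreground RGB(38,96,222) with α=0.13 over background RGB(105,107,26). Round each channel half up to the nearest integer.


C = α×F + (1-α)×B, with 1-α = 0.87
R: 0.13×38 + 0.87×105 = 4.94 + 91.35 = 96.29 → 96
G: 0.13×96 + 0.87×107 = 12.48 + 93.09 = 105.57 → 106
B: 0.13×222 + 0.87×26 = 28.86 + 22.62 = 51.48 → 51
= RGB(96, 106, 51)


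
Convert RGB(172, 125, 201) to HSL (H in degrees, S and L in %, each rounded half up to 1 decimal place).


Normalize: R'=172/255≈0.6745, G'=125/255≈0.4902, B'=201/255≈0.7882
Max=201/255, Min=125/255, Δ=Max-Min=76/255
L = (Max+Min)/2 = (201+125)/510 = 326/510 = 0.63921… → L = 63.9%
L > 0.5 → S = Δ/(2-Max-Min) = 76/(510-201-125) = 76/184 = 0.41304… → S = 41.3%
(the 1/255 factors cancel in S and H, so raw channel differences can be used)
Max is B' → H = 60 × ((R-G)/Δ + 4) = 60 × ((172-125)/76 + 4)
  47/76 + 4 = 0.6184… + 4 = 4.6184…
  H = 60 × 4.6184… = 277.105…° → H = 277.1°
= HSL(277.1°, 41.3%, 63.9%)


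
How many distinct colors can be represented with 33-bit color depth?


Colors = 2^bits = 2^33
= 8,589,934,592 colors


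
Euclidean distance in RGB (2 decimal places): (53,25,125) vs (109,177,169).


d = √[(R₁-R₂)² + (G₁-G₂)² + (B₁-B₂)²]
d = √[(53-109)² + (25-177)² + (125-169)²]
d = √[3136 + 23104 + 1936]
d = √28176
d ≈ 167.86


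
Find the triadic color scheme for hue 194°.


Triadic: equally spaced at 120° intervals
H1 = 194°
H2 = (194 + 120) mod 360 = 314°
H3 = (194 + 240) mod 360 = 74°
Triadic = 194°, 314°, 74°


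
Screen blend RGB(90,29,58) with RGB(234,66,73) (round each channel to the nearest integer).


Screen: C = 255 - (255-A)×(255-B)/255, rounded to nearest integer
R: 255 - (255-90)×(255-234)/255 = 255 - 3465/255 ≈ 255 - 13.588 = 241.412 → 241
G: 255 - (255-29)×(255-66)/255 = 255 - 42714/255 ≈ 255 - 167.506 = 87.494 → 87
B: 255 - (255-58)×(255-73)/255 = 255 - 35854/255 ≈ 255 - 140.604 = 114.396 → 114
= RGB(241, 87, 114)


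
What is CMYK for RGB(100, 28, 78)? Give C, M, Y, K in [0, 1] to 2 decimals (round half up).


R'=100/255≈0.3922, G'=28/255≈0.1098, B'=78/255≈0.3059
K = 1 - max(R',G',B') = 1 - 100/255 = 155/255 = 0.60784… → 0.61
(1-R'-K)/(1-K) simplifies to (max-R)/max with max = 100:
C = (100-100)/100 = 0/100 = 0 → 0.00
M = (100-28)/100 = 72/100 = 0.72 → 0.72
Y = (100-78)/100 = 22/100 = 0.22 → 0.22
= CMYK(0.00, 0.72, 0.22, 0.61)


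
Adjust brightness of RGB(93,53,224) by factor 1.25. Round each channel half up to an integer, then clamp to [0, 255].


Multiply each channel by 1.25, round half up, clamp to [0, 255]
R: 93×1.25 = 116.25 → round → 116
G: 53×1.25 = 66.25 → round → 66
B: 224×1.25 = 280 → clamp → 255
= RGB(116, 66, 255)


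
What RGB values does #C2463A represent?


C2 → 194 (R)
46 → 70 (G)
3A → 58 (B)
= RGB(194, 70, 58)


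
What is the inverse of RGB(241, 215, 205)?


Invert: (255-R, 255-G, 255-B)
R: 255-241 = 14
G: 255-215 = 40
B: 255-205 = 50
= RGB(14, 40, 50)


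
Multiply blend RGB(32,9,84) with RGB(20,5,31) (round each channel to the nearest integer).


Multiply: C = A×B/255, rounded to nearest integer
R: 32×20/255 = 640/255 ≈ 2.510 → 3
G: 9×5/255 = 45/255 ≈ 0.176 → 0
B: 84×31/255 = 2604/255 ≈ 10.212 → 10
= RGB(3, 0, 10)


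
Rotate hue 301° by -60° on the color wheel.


New hue = (H + rotation) mod 360
New hue = (301 -60) mod 360
= 241 mod 360
= 241°


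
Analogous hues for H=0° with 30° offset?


Base hue: 0°
Left analog: (0 - 30) mod 360 = 330°
Right analog: (0 + 30) mod 360 = 30°
Analogous hues = 330° and 30°


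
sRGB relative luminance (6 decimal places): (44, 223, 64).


Linearize each channel (sRGB transfer function): c = v/255; c_lin = c/12.92 if c ≤ 0.04045, else ((c+0.055)/1.055)^2.4
  R: 44/255 ≈ 0.172549 > 0.04045 → ((0.172549+0.055)/1.055)^2.4 ≈ 0.025187
  G: 223/255 ≈ 0.874510 > 0.04045 → ((0.874510+0.055)/1.055)^2.4 ≈ 0.737910
  B: 64/255 ≈ 0.250980 > 0.04045 → ((0.250980+0.055)/1.055)^2.4 ≈ 0.051269
R_lin = 0.025187, G_lin = 0.737910, B_lin = 0.051269
L = 0.2126×R + 0.7152×G + 0.0722×B
L = 0.2126×0.025187 + 0.7152×0.737910 + 0.0722×0.051269
L ≈ 0.536810


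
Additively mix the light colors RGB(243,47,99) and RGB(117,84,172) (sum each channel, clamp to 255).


Additive: each channel = min(255, C₁+C₂)
R: 243+117 = 360 → 255
G: 47+84 = 131 → 131
B: 99+172 = 271 → 255
= RGB(255, 131, 255)


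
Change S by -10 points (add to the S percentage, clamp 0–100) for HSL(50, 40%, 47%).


Original S = 40%
Adjustment = -10 percentage points
New S = 40 + (-10) = 30
Clamp to [0, 100] → 30
= HSL(50°, 30%, 47%)


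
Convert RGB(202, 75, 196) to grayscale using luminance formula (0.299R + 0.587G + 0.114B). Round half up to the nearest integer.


Gray = 0.299×R + 0.587×G + 0.114×B
Gray = 0.299×202 + 0.587×75 + 0.114×196
Gray = 60.398 + 44.025 + 22.344
Gray = 126.767 → round half up → 127
Gray = 127


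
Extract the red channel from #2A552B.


Color: #2A552B
R = 2A = 42
G = 55 = 85
B = 2B = 43
Red = 42


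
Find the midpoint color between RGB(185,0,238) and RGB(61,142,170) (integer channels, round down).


Midpoint: each channel = ⌊(C₁+C₂)/2⌋
R: ⌊(185+61)/2⌋ = 123
G: ⌊(0+142)/2⌋ = 71
B: ⌊(238+170)/2⌋ = 204
= RGB(123, 71, 204)


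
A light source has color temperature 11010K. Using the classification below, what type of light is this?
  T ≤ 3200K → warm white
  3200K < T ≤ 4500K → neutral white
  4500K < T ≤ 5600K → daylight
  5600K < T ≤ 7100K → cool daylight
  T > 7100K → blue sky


Temperature: 11010K
11010K > 7100K → blue sky
Classification: blue sky


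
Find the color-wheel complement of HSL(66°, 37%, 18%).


Complement = opposite side of color wheel = hue + 180°
H' = (66 + 180) mod 360 = 246°
S and L unchanged.
= HSL(246°, 37%, 18%)


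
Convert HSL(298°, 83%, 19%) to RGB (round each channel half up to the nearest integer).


H=298°, S=0.83, L=0.19
C = (1-|2L-1|)×S = (1-|-0.62|)×0.83 = 0.3154
H' = H/60 = 298/60 ≈ 4.9667; X = C×(1-|H' mod 2 - 1|) ≈ 0.3049
m = L - C/2 = 0.19 - 0.1577 = 0.0323
Sector ⌊H'⌋ = 4 → (R',G',B') = (≈0.3049, 0.0, 0.3154)
RGB = ((R'+m)×255, (G'+m)×255, (B'+m)×255) = (85.9826, 8.2365, 88.6635)
Round half up → RGB(86, 8, 89)


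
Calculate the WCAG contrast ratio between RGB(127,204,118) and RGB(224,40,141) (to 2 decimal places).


Linearize each sRGB channel c=v/255: c/12.92 if c ≤ 0.04045 else ((c+0.055)/1.055)^2.4
L = 0.2126×R_lin + 0.7152×G_lin + 0.0722×B_lin
Color 1 (127,204,118):
  R=127: 127/255≈0.4980 > 0.04045 → ((0.4980+0.055)/1.055)^2.4 ≈ 0.21223
  G=204: 204/255≈0.8000 > 0.04045 → ((0.8000+0.055)/1.055)^2.4 ≈ 0.60383
  B=118: 118/255≈0.4627 > 0.04045 → ((0.4627+0.055)/1.055)^2.4 ≈ 0.18116
  L1 = 0.2126×0.21223 + 0.7152×0.60383 + 0.0722×0.18116 ≈ 0.49006
Color 2 (224,40,141):
  R=224: 224/255≈0.8784 > 0.04045 → ((0.8784+0.055)/1.055)^2.4 ≈ 0.74540
  G=40: 40/255≈0.1569 > 0.04045 → ((0.1569+0.055)/1.055)^2.4 ≈ 0.02122
  B=141: 141/255≈0.5529 > 0.04045 → ((0.5529+0.055)/1.055)^2.4 ≈ 0.26636
  L2 = 0.2126×0.74540 + 0.7152×0.02122 + 0.0722×0.26636 ≈ 0.19288
Lighter = 0.49006, Darker = 0.19288
Ratio = (L_lighter + 0.05) / (L_darker + 0.05)
Ratio = (0.49006 + 0.05) / (0.19288 + 0.05) = 0.54006 / 0.24288 ≈ 2.2236
Ratio ≈ 2.22:1


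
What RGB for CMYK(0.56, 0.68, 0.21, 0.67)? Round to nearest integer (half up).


R = 255 × (1-C) × (1-K) = 255 × 0.44 × 0.33 = 37.026 → 37
G = 255 × (1-M) × (1-K) = 255 × 0.32 × 0.33 = 26.928 → 27
B = 255 × (1-Y) × (1-K) = 255 × 0.79 × 0.33 = 66.4785 → 66
= RGB(37, 27, 66)


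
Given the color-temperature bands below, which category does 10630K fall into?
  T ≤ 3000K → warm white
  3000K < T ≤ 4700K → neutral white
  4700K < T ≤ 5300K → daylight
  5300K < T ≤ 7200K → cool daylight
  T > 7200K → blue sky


Temperature: 10630K
10630K > 7200K → blue sky
Classification: blue sky


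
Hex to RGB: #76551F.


76 → 118 (R)
55 → 85 (G)
1F → 31 (B)
= RGB(118, 85, 31)


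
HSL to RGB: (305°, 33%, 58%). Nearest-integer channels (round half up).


H=305°, S=0.33, L=0.58
C = (1-|2L-1|)×S = (1-|0.16|)×0.33 = 0.2772
H' = H/60 = 305/60 ≈ 5.0833; X = C×(1-|H' mod 2 - 1|) = 0.2541
m = L - C/2 = 0.58 - 0.1386 = 0.4414
Sector ⌊H'⌋ = 5 → (R',G',B') = (0.2772, 0.0, 0.2541)
RGB = ((R'+m)×255, (G'+m)×255, (B'+m)×255) = (183.243, 112.557, 177.3525)
Round half up → RGB(183, 113, 177)


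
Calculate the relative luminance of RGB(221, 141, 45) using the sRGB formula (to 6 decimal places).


Linearize each channel (sRGB transfer function): c = v/255; c_lin = c/12.92 if c ≤ 0.04045, else ((c+0.055)/1.055)^2.4
  R: 221/255 ≈ 0.866667 > 0.04045 → ((0.866667+0.055)/1.055)^2.4 ≈ 0.723055
  G: 141/255 ≈ 0.552941 > 0.04045 → ((0.552941+0.055)/1.055)^2.4 ≈ 0.266356
  B: 45/255 ≈ 0.176471 > 0.04045 → ((0.176471+0.055)/1.055)^2.4 ≈ 0.026241
R_lin = 0.723055, G_lin = 0.266356, B_lin = 0.026241
L = 0.2126×R + 0.7152×G + 0.0722×B
L = 0.2126×0.723055 + 0.7152×0.266356 + 0.0722×0.026241
L ≈ 0.346114


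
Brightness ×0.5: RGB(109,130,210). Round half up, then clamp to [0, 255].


Multiply each channel by 0.5, round half up, clamp to [0, 255]
R: 109×0.5 = 54.5 → round → 55
G: 130×0.5 = 65
B: 210×0.5 = 105
= RGB(55, 65, 105)


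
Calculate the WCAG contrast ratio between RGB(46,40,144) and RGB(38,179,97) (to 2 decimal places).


Linearize each sRGB channel c=v/255: c/12.92 if c ≤ 0.04045 else ((c+0.055)/1.055)^2.4
L = 0.2126×R_lin + 0.7152×G_lin + 0.0722×B_lin
Color 1 (46,40,144):
  R=46: 46/255≈0.1804 > 0.04045 → ((0.1804+0.055)/1.055)^2.4 ≈ 0.02732
  G=40: 40/255≈0.1569 > 0.04045 → ((0.1569+0.055)/1.055)^2.4 ≈ 0.02122
  B=144: 144/255≈0.5647 > 0.04045 → ((0.5647+0.055)/1.055)^2.4 ≈ 0.27889
  L1 = 0.2126×0.02732 + 0.7152×0.02122 + 0.0722×0.27889 ≈ 0.04112
Color 2 (38,179,97):
  R=38: 38/255≈0.1490 > 0.04045 → ((0.1490+0.055)/1.055)^2.4 ≈ 0.01938
  G=179: 179/255≈0.7020 > 0.04045 → ((0.7020+0.055)/1.055)^2.4 ≈ 0.45079
  B=97: 97/255≈0.3804 > 0.04045 → ((0.3804+0.055)/1.055)^2.4 ≈ 0.11954
  L2 = 0.2126×0.01938 + 0.7152×0.45079 + 0.0722×0.11954 ≈ 0.33515
Lighter = 0.33515, Darker = 0.04112
Ratio = (L_lighter + 0.05) / (L_darker + 0.05)
Ratio = (0.33515 + 0.05) / (0.04112 + 0.05) = 0.38515 / 0.09112 ≈ 4.2269
Ratio ≈ 4.23:1


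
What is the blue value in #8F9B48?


Color: #8F9B48
R = 8F = 143
G = 9B = 155
B = 48 = 72
Blue = 72


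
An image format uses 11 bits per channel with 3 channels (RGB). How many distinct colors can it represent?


Total bits = 11 bits/channel × 3 channels = 33 bits
Distinct colors = 2^33
= 8,589,934,592 colors


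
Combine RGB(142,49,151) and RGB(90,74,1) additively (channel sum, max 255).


Additive: each channel = min(255, C₁+C₂)
R: 142+90 = 232 → 232
G: 49+74 = 123 → 123
B: 151+1 = 152 → 152
= RGB(232, 123, 152)


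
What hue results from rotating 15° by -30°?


New hue = (H + rotation) mod 360
New hue = (15 -30) mod 360
= -15 mod 360
= 345°


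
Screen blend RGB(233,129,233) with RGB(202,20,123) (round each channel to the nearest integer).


Screen: C = 255 - (255-A)×(255-B)/255, rounded to nearest integer
R: 255 - (255-233)×(255-202)/255 = 255 - 1166/255 ≈ 255 - 4.573 = 250.427 → 250
G: 255 - (255-129)×(255-20)/255 = 255 - 29610/255 ≈ 255 - 116.118 = 138.882 → 139
B: 255 - (255-233)×(255-123)/255 = 255 - 2904/255 ≈ 255 - 11.388 = 243.612 → 244
= RGB(250, 139, 244)


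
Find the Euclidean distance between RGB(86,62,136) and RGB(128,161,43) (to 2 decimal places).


d = √[(R₁-R₂)² + (G₁-G₂)² + (B₁-B₂)²]
d = √[(86-128)² + (62-161)² + (136-43)²]
d = √[1764 + 9801 + 8649]
d = √20214
d ≈ 142.18


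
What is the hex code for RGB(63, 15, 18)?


R = 63 → 3F (hex)
G = 15 → 0F (hex)
B = 18 → 12 (hex)
Hex = #3F0F12


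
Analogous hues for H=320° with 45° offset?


Base hue: 320°
Left analog: (320 - 45) mod 360 = 275°
Right analog: (320 + 45) mod 360 = 5°
Analogous hues = 275° and 5°


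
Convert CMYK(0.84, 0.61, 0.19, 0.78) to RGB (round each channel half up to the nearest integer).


R = 255 × (1-C) × (1-K) = 255 × 0.16 × 0.22 = 8.976 → 9
G = 255 × (1-M) × (1-K) = 255 × 0.39 × 0.22 = 21.879 → 22
B = 255 × (1-Y) × (1-K) = 255 × 0.81 × 0.22 = 45.441 → 45
= RGB(9, 22, 45)


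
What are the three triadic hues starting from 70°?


Triadic: equally spaced at 120° intervals
H1 = 70°
H2 = (70 + 120) mod 360 = 190°
H3 = (70 + 240) mod 360 = 310°
Triadic = 70°, 190°, 310°


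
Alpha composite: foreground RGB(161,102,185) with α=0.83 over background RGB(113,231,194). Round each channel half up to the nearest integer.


C = α×F + (1-α)×B, with 1-α = 0.17
R: 0.83×161 + 0.17×113 = 133.63 + 19.21 = 152.84 → 153
G: 0.83×102 + 0.17×231 = 84.66 + 39.27 = 123.93 → 124
B: 0.83×185 + 0.17×194 = 153.55 + 32.98 = 186.53 → 187
= RGB(153, 124, 187)


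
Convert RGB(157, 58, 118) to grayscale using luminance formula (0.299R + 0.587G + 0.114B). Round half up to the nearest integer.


Gray = 0.299×R + 0.587×G + 0.114×B
Gray = 0.299×157 + 0.587×58 + 0.114×118
Gray = 46.943 + 34.046 + 13.452
Gray = 94.441 → round half up → 94
Gray = 94


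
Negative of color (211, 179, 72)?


Invert: (255-R, 255-G, 255-B)
R: 255-211 = 44
G: 255-179 = 76
B: 255-72 = 183
= RGB(44, 76, 183)


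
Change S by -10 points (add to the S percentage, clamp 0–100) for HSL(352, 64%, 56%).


Original S = 64%
Adjustment = -10 percentage points
New S = 64 + (-10) = 54
Clamp to [0, 100] → 54
= HSL(352°, 54%, 56%)


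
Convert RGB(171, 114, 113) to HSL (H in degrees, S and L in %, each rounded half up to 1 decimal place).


Normalize: R'=171/255≈0.6706, G'=114/255≈0.4471, B'=113/255≈0.4431
Max=171/255, Min=113/255, Δ=Max-Min=58/255
L = (Max+Min)/2 = (171+113)/510 = 284/510 = 0.55686… → L = 55.7%
L > 0.5 → S = Δ/(2-Max-Min) = 58/(510-171-113) = 58/226 = 0.25663… → S = 25.7%
(the 1/255 factors cancel in S and H, so raw channel differences can be used)
Max is R' → H = 60 × (((G-B)/Δ) mod 6) = 60 × (((114-113)/58) mod 6)
  1/58 = 0.0172…
  H = 60 × 0.0172… = 1.034…° → H = 1.0°
= HSL(1.0°, 25.7%, 55.7%)


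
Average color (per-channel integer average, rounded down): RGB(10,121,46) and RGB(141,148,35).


Midpoint: each channel = ⌊(C₁+C₂)/2⌋
R: ⌊(10+141)/2⌋ = 75
G: ⌊(121+148)/2⌋ = 134
B: ⌊(46+35)/2⌋ = 40
= RGB(75, 134, 40)


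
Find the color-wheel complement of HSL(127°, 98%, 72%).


Complement = opposite side of color wheel = hue + 180°
H' = (127 + 180) mod 360 = 307°
S and L unchanged.
= HSL(307°, 98%, 72%)


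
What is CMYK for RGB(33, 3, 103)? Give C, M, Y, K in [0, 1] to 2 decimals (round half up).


R'=33/255≈0.1294, G'=3/255≈0.0118, B'=103/255≈0.4039
K = 1 - max(R',G',B') = 1 - 103/255 = 152/255 = 0.59607… → 0.60
(1-R'-K)/(1-K) simplifies to (max-R)/max with max = 103:
C = (103-33)/103 = 70/103 = 0.67961… → 0.68
M = (103-3)/103 = 100/103 = 0.97087… → 0.97
Y = (103-103)/103 = 0/103 = 0 → 0.00
= CMYK(0.68, 0.97, 0.00, 0.60)


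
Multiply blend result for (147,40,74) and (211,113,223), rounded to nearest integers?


Multiply: C = A×B/255, rounded to nearest integer
R: 147×211/255 = 31017/255 ≈ 121.635 → 122
G: 40×113/255 = 4520/255 ≈ 17.725 → 18
B: 74×223/255 = 16502/255 ≈ 64.714 → 65
= RGB(122, 18, 65)


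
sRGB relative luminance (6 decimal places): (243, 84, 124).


Linearize each channel (sRGB transfer function): c = v/255; c_lin = c/12.92 if c ≤ 0.04045, else ((c+0.055)/1.055)^2.4
  R: 243/255 ≈ 0.952941 > 0.04045 → ((0.952941+0.055)/1.055)^2.4 ≈ 0.896269
  G: 84/255 ≈ 0.329412 > 0.04045 → ((0.329412+0.055)/1.055)^2.4 ≈ 0.088656
  B: 124/255 ≈ 0.486275 > 0.04045 → ((0.486275+0.055)/1.055)^2.4 ≈ 0.201556
R_lin = 0.896269, G_lin = 0.088656, B_lin = 0.201556
L = 0.2126×R + 0.7152×G + 0.0722×B
L = 0.2126×0.896269 + 0.7152×0.088656 + 0.0722×0.201556
L ≈ 0.268506


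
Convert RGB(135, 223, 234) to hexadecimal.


R = 135 → 87 (hex)
G = 223 → DF (hex)
B = 234 → EA (hex)
Hex = #87DFEA


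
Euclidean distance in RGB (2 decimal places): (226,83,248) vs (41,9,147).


d = √[(R₁-R₂)² + (G₁-G₂)² + (B₁-B₂)²]
d = √[(226-41)² + (83-9)² + (248-147)²]
d = √[34225 + 5476 + 10201]
d = √49902
d ≈ 223.39


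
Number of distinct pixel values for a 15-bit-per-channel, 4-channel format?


Total bits = 15 bits/channel × 4 channels = 60 bits
Distinct pixel values = 2^60
= 1,152,921,504,606,846,976 pixel values


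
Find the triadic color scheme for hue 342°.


Triadic: equally spaced at 120° intervals
H1 = 342°
H2 = (342 + 120) mod 360 = 102°
H3 = (342 + 240) mod 360 = 222°
Triadic = 342°, 102°, 222°


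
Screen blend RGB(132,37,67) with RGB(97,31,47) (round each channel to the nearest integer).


Screen: C = 255 - (255-A)×(255-B)/255, rounded to nearest integer
R: 255 - (255-132)×(255-97)/255 = 255 - 19434/255 ≈ 255 - 76.212 = 178.788 → 179
G: 255 - (255-37)×(255-31)/255 = 255 - 48832/255 ≈ 255 - 191.498 = 63.502 → 64
B: 255 - (255-67)×(255-47)/255 = 255 - 39104/255 ≈ 255 - 153.349 = 101.651 → 102
= RGB(179, 64, 102)


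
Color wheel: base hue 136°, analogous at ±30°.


Base hue: 136°
Left analog: (136 - 30) mod 360 = 106°
Right analog: (136 + 30) mod 360 = 166°
Analogous hues = 106° and 166°


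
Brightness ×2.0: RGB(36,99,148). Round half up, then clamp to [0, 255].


Multiply each channel by 2.0, round half up, clamp to [0, 255]
R: 36×2.0 = 72
G: 99×2.0 = 198
B: 148×2.0 = 296 → clamp → 255
= RGB(72, 198, 255)


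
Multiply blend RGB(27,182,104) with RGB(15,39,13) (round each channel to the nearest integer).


Multiply: C = A×B/255, rounded to nearest integer
R: 27×15/255 = 405/255 ≈ 1.588 → 2
G: 182×39/255 = 7098/255 ≈ 27.835 → 28
B: 104×13/255 = 1352/255 ≈ 5.302 → 5
= RGB(2, 28, 5)


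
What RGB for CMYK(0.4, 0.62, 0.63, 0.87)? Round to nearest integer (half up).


R = 255 × (1-C) × (1-K) = 255 × 0.60 × 0.13 = 19.89 → 20
G = 255 × (1-M) × (1-K) = 255 × 0.38 × 0.13 = 12.597 → 13
B = 255 × (1-Y) × (1-K) = 255 × 0.37 × 0.13 = 12.2655 → 12
= RGB(20, 13, 12)


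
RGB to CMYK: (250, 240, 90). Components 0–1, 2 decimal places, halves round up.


R'=250/255≈0.9804, G'=240/255≈0.9412, B'=90/255≈0.3529
K = 1 - max(R',G',B') = 1 - 250/255 = 5/255 = 0.01960… → 0.02
(1-R'-K)/(1-K) simplifies to (max-R)/max with max = 250:
C = (250-250)/250 = 0/250 = 0 → 0.00
M = (250-240)/250 = 10/250 = 0.04 → 0.04
Y = (250-90)/250 = 160/250 = 0.64 → 0.64
= CMYK(0.00, 0.04, 0.64, 0.02)


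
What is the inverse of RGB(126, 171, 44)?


Invert: (255-R, 255-G, 255-B)
R: 255-126 = 129
G: 255-171 = 84
B: 255-44 = 211
= RGB(129, 84, 211)


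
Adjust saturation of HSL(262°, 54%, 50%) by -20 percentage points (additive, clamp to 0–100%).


Original S = 54%
Adjustment = -20 percentage points
New S = 54 + (-20) = 34
Clamp to [0, 100] → 34
= HSL(262°, 34%, 50%)


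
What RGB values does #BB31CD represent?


BB → 187 (R)
31 → 49 (G)
CD → 205 (B)
= RGB(187, 49, 205)


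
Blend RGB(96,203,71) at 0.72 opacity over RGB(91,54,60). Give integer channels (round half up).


C = α×F + (1-α)×B, with 1-α = 0.28
R: 0.72×96 + 0.28×91 = 69.12 + 25.48 = 94.60 → 95
G: 0.72×203 + 0.28×54 = 146.16 + 15.12 = 161.28 → 161
B: 0.72×71 + 0.28×60 = 51.12 + 16.80 = 67.92 → 68
= RGB(95, 161, 68)


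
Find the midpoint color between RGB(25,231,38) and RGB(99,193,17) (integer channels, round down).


Midpoint: each channel = ⌊(C₁+C₂)/2⌋
R: ⌊(25+99)/2⌋ = 62
G: ⌊(231+193)/2⌋ = 212
B: ⌊(38+17)/2⌋ = 27
= RGB(62, 212, 27)


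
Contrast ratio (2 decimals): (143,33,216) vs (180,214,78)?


Linearize each sRGB channel c=v/255: c/12.92 if c ≤ 0.04045 else ((c+0.055)/1.055)^2.4
L = 0.2126×R_lin + 0.7152×G_lin + 0.0722×B_lin
Color 1 (143,33,216):
  R=143: 143/255≈0.5608 > 0.04045 → ((0.5608+0.055)/1.055)^2.4 ≈ 0.27468
  G=33: 33/255≈0.1294 > 0.04045 → ((0.1294+0.055)/1.055)^2.4 ≈ 0.01521
  B=216: 216/255≈0.8471 > 0.04045 → ((0.8471+0.055)/1.055)^2.4 ≈ 0.68669
  L1 = 0.2126×0.27468 + 0.7152×0.01521 + 0.0722×0.68669 ≈ 0.11885
Color 2 (180,214,78):
  R=180: 180/255≈0.7059 > 0.04045 → ((0.7059+0.055)/1.055)^2.4 ≈ 0.45641
  G=214: 214/255≈0.8392 > 0.04045 → ((0.8392+0.055)/1.055)^2.4 ≈ 0.67244
  B=78: 78/255≈0.3059 > 0.04045 → ((0.3059+0.055)/1.055)^2.4 ≈ 0.07619
  L2 = 0.2126×0.45641 + 0.7152×0.67244 + 0.0722×0.07619 ≈ 0.58346
Lighter = 0.58346, Darker = 0.11885
Ratio = (L_lighter + 0.05) / (L_darker + 0.05)
Ratio = (0.58346 + 0.05) / (0.11885 + 0.05) = 0.63346 / 0.16885 ≈ 3.7516
Ratio ≈ 3.75:1


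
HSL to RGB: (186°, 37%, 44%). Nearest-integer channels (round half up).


H=186°, S=0.37, L=0.44
C = (1-|2L-1|)×S = (1-|-0.12|)×0.37 = 0.3256
H' = H/60 = 186/60 ≈ 3.1000; X = C×(1-|H' mod 2 - 1|) = 0.29304
m = L - C/2 = 0.44 - 0.1628 = 0.2772
Sector ⌊H'⌋ = 3 → (R',G',B') = (0.0, 0.29304, 0.3256)
RGB = ((R'+m)×255, (G'+m)×255, (B'+m)×255) = (70.686, 145.4112, 153.714)
Round half up → RGB(71, 145, 154)


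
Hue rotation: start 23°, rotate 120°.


New hue = (H + rotation) mod 360
New hue = (23 + 120) mod 360
= 143 mod 360
= 143°


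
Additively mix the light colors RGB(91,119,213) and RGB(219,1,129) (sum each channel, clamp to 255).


Additive: each channel = min(255, C₁+C₂)
R: 91+219 = 310 → 255
G: 119+1 = 120 → 120
B: 213+129 = 342 → 255
= RGB(255, 120, 255)


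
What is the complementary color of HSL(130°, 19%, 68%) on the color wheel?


Complement = opposite side of color wheel = hue + 180°
H' = (130 + 180) mod 360 = 310°
S and L unchanged.
= HSL(310°, 19%, 68%)


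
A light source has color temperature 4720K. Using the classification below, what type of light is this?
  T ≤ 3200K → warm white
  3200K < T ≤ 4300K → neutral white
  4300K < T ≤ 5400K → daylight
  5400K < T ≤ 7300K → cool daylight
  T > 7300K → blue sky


Temperature: 4720K
4300K < 4720K ≤ 5400K → daylight
Classification: daylight


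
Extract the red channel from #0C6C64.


Color: #0C6C64
R = 0C = 12
G = 6C = 108
B = 64 = 100
Red = 12


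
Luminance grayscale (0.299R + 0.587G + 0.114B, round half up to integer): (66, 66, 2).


Gray = 0.299×R + 0.587×G + 0.114×B
Gray = 0.299×66 + 0.587×66 + 0.114×2
Gray = 19.734 + 38.742 + 0.228
Gray = 58.704 → round half up → 59
Gray = 59


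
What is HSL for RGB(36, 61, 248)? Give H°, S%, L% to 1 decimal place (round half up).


Normalize: R'=36/255≈0.1412, G'=61/255≈0.2392, B'=248/255≈0.9725
Max=248/255, Min=36/255, Δ=Max-Min=212/255
L = (Max+Min)/2 = (248+36)/510 = 284/510 = 0.55686… → L = 55.7%
L > 0.5 → S = Δ/(2-Max-Min) = 212/(510-248-36) = 212/226 = 0.93805… → S = 93.8%
(the 1/255 factors cancel in S and H, so raw channel differences can be used)
Max is B' → H = 60 × ((R-G)/Δ + 4) = 60 × ((36-61)/212 + 4)
  -25/212 + 4 = -0.1179… + 4 = 3.8820…
  H = 60 × 3.8820… = 232.924…° → H = 232.9°
= HSL(232.9°, 93.8%, 55.7%)


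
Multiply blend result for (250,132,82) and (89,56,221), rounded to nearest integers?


Multiply: C = A×B/255, rounded to nearest integer
R: 250×89/255 = 22250/255 ≈ 87.255 → 87
G: 132×56/255 = 7392/255 ≈ 28.988 → 29
B: 82×221/255 = 18122/255 ≈ 71.067 → 71
= RGB(87, 29, 71)


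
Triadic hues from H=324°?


Triadic: equally spaced at 120° intervals
H1 = 324°
H2 = (324 + 120) mod 360 = 84°
H3 = (324 + 240) mod 360 = 204°
Triadic = 324°, 84°, 204°


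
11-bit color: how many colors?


Colors = 2^bits = 2^11
= 2,048 colors


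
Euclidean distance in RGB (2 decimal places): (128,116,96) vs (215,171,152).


d = √[(R₁-R₂)² + (G₁-G₂)² + (B₁-B₂)²]
d = √[(128-215)² + (116-171)² + (96-152)²]
d = √[7569 + 3025 + 3136]
d = √13730
d ≈ 117.18
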